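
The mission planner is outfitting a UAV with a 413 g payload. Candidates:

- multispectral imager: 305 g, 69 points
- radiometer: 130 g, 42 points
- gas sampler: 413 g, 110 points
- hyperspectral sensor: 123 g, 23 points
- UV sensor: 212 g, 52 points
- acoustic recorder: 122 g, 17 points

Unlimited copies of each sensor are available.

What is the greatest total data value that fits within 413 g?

126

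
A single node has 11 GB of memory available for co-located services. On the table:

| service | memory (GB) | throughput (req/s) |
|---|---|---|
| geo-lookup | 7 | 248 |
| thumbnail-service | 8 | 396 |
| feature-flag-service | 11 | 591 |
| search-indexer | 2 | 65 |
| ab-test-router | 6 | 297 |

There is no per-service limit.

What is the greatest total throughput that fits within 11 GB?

591

By throughput per GB: feature-flag-service 53.73, thumbnail-service 49.50, ab-test-router 49.50 lead.
Taking feature-flag-service: 11 GB used, 591 in throughput.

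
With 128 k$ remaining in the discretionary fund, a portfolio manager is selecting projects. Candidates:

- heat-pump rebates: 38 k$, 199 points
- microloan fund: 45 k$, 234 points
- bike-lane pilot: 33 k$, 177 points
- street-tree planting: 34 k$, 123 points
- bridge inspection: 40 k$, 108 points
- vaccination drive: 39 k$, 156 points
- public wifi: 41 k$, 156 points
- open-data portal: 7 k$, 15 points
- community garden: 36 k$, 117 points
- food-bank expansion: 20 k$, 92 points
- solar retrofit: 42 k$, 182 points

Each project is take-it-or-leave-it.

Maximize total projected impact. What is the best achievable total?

Ranking by ratio (projected impact/k$): bike-lane pilot 5.36, heat-pump rebates 5.24, microloan fund 5.20, food-bank expansion 4.60.
Taking heat-pump rebates + microloan fund + bike-lane pilot + open-data portal: 123 k$ used, 625 in projected impact.
Runner-up heat-pump rebates + microloan fund + solar retrofit tops out at 615.

625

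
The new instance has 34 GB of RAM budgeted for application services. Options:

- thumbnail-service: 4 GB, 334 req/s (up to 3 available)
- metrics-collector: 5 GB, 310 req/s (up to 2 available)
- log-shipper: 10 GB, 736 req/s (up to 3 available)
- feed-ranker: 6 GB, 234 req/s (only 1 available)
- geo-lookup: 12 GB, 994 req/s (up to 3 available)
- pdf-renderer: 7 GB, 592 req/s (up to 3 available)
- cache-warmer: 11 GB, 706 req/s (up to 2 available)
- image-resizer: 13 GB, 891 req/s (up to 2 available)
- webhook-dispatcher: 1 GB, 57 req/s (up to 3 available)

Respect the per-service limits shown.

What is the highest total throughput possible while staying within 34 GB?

A density-first pass picks 3×thumbnail-service + 3×pdf-renderer + webhook-dispatcher — 2835 at 34 GB.
The 12 GB tied up in thumbnail-service and pdf-renderer and webhook-dispatcher is better spent on geo-lookup — total rises to 2846 (34 GB).

2846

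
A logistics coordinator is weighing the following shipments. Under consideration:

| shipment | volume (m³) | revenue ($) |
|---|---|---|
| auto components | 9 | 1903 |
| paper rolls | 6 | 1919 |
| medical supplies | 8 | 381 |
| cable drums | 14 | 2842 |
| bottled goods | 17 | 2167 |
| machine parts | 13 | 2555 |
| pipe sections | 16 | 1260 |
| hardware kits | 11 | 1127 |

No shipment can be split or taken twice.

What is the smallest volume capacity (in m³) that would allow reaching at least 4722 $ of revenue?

20

Look for the lowest-volume combination reaching 4722.
Taking paper rolls + cable drums gives 4761 (≥ 4722) for 20 m³.
Below 20 m³ the best achievable stays under 4722.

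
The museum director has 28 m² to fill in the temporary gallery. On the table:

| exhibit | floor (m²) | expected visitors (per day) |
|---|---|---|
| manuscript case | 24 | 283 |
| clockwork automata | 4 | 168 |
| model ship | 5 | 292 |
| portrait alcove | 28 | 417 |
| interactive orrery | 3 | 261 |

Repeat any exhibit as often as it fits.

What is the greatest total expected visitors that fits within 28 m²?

9×interactive orrery uses 27 of the 28 m² and totals 2349.
The spare 1 m² is too small for any remaining exhibit, and no exchange beats 2349.

2349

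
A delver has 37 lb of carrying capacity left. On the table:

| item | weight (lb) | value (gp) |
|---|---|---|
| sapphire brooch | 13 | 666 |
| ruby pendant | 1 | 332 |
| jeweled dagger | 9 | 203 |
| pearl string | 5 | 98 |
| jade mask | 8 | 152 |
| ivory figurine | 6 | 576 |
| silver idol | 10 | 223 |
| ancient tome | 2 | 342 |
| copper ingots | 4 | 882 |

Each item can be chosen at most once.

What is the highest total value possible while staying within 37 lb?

Greedy by ratio would take sapphire brooch + ruby pendant + jeweled dagger + ivory figurine + ancient tome + copper ingots: 35 lb used, total 3001.
Dropping jeweled dagger frees 9 lb; slotting in silver idol (10 lb) lifts the total to 3021 at 36 lb.

3021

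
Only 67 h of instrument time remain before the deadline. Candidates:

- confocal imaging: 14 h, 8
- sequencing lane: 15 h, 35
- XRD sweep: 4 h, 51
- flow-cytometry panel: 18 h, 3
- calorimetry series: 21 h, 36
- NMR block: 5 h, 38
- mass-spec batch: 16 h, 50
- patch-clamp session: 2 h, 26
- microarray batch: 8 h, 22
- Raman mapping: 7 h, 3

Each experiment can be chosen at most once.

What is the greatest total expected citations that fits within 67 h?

Ranking by ratio (expected citations/h): patch-clamp session 13.00, XRD sweep 12.75, NMR block 7.60.
The ratio heuristic lands on confocal imaging + sequencing lane + XRD sweep + NMR block + mass-spec batch + patch-clamp session + microarray batch (230) but leaves 3 h idle.
Replace confocal imaging and microarray batch with calorimetry series: the trade gains 6 net, giving 236 at 63 h.

236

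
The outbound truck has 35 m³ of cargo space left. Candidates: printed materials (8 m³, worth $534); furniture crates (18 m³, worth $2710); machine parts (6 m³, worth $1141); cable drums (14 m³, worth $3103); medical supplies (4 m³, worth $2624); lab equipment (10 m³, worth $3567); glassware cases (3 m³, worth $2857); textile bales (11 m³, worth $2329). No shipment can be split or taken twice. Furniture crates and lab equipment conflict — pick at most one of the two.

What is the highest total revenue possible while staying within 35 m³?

12518

Greedy by ratio would take cable drums + medical supplies + lab equipment + glassware cases: 31 m³ used, total 12151.
Replace cable drums with machine parts + textile bales: the trade gains 367 net, giving 12518 at 34 m³.
Next best is cable drums + medical supplies + lab equipment + glassware cases at 12151 (31 m³) — short by 367.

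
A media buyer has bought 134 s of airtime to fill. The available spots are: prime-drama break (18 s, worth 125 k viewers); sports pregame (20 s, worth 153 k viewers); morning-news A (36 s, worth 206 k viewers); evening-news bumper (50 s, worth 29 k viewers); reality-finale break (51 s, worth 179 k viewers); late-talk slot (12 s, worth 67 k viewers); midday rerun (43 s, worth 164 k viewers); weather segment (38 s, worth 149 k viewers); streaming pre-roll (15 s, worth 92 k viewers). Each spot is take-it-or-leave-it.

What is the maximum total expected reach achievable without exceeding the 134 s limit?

740

By expected reach per s: sports pregame 7.65, prime-drama break 6.94, streaming pre-roll 6.13, morning-news A 5.72 lead.
Taking the top-ratio spots first gives prime-drama break + sports pregame + morning-news A + late-talk slot + streaming pre-roll for 643 (101 s).
Replace late-talk slot with midday rerun: the trade gains 97 net, giving 740 at 132 s.
That's the maximum — no swap from here does better than 740.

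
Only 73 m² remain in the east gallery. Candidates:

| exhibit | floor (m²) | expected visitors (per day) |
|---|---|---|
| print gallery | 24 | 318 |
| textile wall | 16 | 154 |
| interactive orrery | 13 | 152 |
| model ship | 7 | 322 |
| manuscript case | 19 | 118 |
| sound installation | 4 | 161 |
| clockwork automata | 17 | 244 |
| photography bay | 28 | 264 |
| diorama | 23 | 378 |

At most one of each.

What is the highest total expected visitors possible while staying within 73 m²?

Filling by ratio: interactive orrery + model ship + sound installation + clockwork automata + diorama for 1257, with 9 m² left unused.
The 17 m² tied up in clockwork automata is better spent on print gallery — total rises to 1331 (71 m²).
Runner-up print gallery + model ship + clockwork automata + diorama tops out at 1262.

1331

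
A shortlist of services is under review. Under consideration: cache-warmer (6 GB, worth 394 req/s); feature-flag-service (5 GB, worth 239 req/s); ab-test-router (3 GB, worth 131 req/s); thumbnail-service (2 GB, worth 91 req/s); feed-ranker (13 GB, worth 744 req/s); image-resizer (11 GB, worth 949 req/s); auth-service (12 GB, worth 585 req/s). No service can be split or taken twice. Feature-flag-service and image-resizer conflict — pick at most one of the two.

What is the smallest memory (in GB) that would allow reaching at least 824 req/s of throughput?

11

Need the lightest bundle worth ≥ 824.
image-resizer: 949 throughput at 11 GB.
No combination under 11 GB hits 824.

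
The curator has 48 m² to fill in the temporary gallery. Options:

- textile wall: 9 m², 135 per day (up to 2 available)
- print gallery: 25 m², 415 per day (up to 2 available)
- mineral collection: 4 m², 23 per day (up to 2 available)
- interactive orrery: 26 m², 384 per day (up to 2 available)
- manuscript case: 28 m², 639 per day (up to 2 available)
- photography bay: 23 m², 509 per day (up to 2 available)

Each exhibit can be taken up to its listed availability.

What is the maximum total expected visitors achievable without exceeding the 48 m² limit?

1018

Density check — manuscript case 22.82, photography bay 22.13, print gallery 16.60 are the best per m².
Filling by ratio: 2×textile wall + manuscript case for 909, with 2 m² left unused.
The 46 m² tied up in 2×textile wall and manuscript case is better spent on 2×photography bay — total rises to 1018 (46 m²).
No other feasible combination exceeds 1018.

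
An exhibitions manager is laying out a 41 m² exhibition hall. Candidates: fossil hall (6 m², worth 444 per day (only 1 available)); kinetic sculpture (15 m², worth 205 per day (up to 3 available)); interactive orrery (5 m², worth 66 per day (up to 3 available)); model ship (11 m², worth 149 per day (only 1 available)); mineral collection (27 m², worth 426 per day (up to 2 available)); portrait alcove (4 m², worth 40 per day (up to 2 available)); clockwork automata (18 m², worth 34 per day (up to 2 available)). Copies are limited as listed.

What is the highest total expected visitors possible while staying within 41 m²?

950

By expected visitors per m²: fossil hall 74.00, mineral collection 15.78, kinetic sculpture 13.67, model ship 13.55 lead.
A density-first pass picks fossil hall + interactive orrery + mineral collection — 936 at 38 m².
Dropping interactive orrery frees 5 m²; slotting in 2×portrait alcove (8 m²) lifts the total to 950 at 41 m².
No other feasible combination exceeds 950.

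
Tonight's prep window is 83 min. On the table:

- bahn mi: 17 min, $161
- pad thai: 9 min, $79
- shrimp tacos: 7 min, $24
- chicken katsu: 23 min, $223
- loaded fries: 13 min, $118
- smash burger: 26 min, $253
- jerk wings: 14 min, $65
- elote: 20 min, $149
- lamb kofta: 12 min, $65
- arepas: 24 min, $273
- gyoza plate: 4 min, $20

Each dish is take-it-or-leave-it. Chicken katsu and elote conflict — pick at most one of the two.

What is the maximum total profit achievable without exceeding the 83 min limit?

828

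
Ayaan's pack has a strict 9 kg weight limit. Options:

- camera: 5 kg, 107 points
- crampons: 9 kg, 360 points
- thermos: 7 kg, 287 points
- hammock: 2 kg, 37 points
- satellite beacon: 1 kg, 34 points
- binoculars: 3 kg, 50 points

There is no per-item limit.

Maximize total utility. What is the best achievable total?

360

Taking the top-ratio items first gives thermos + 2×satellite beacon for 355 (9 kg).
Replace thermos and 2×satellite beacon with crampons: the trade gains 5 net, giving 360 at 9 kg.
No other feasible combination exceeds 360.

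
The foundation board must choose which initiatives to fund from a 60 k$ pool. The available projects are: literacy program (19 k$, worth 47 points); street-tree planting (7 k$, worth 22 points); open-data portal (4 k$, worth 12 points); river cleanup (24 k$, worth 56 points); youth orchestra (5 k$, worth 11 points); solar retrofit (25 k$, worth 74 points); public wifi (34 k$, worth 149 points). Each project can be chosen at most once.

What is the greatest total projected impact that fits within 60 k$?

223

Taking the top-ratio projects first gives street-tree planting + open-data portal + youth orchestra + public wifi for 194 (50 k$).
The 16 k$ tied up in street-tree planting and open-data portal and youth orchestra is better spent on solar retrofit — total rises to 223 (59 k$).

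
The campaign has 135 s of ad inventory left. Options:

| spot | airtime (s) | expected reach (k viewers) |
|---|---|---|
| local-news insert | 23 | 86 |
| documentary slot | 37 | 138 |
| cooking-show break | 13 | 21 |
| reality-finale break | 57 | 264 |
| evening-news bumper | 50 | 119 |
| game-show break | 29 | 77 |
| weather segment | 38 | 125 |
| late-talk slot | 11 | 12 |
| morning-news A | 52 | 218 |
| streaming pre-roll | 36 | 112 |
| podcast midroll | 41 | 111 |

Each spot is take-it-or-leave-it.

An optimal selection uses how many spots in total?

The maximum expected reach within 135 s is 568.
For example local-news insert + reality-finale break + morning-news A achieves it, using 132 s.
All optima have 3 spots.

3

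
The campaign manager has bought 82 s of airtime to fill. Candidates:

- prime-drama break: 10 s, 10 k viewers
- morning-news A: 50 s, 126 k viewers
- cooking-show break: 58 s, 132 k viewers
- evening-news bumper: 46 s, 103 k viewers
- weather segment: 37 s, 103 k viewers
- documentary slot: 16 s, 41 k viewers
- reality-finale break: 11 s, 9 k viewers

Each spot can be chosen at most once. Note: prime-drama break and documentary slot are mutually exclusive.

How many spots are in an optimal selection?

The maximum expected reach within 82 s is 176.
morning-news A + documentary slot + reality-finale break hits 176 at 77 s.
Any selection reaching 176 contains exactly 3 spots.

3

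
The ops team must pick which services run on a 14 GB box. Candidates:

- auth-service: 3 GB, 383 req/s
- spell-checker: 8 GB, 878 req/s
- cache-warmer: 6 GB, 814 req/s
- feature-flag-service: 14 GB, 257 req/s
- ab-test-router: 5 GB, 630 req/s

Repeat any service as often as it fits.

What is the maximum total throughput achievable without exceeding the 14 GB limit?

1827

Density check — cache-warmer 135.67, auth-service 127.67, ab-test-router 126.00, spell-checker 109.75 are the best per GB.
The ratio heuristic lands on 2×cache-warmer (1628) but leaves 2 GB idle.
Replace cache-warmer with auth-service + ab-test-router: the trade gains 199 net, giving 1827 at 14 GB.
Every other selection either busts 14 GB or fails to beat 1827.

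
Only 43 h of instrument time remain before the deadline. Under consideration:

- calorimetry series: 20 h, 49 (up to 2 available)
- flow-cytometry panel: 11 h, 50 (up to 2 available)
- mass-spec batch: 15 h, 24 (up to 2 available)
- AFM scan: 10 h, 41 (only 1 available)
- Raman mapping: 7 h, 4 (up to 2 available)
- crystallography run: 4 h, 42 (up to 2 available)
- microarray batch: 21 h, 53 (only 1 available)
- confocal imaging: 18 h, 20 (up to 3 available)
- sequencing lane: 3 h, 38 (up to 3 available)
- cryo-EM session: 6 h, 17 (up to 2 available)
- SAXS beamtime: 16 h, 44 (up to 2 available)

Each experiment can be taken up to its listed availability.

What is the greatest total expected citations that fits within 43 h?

298

2×flow-cytometry panel + 2×crystallography run + 3×sequencing lane uses 39 of the 43 h and totals 298.
Nothing else within 43 h beats 298.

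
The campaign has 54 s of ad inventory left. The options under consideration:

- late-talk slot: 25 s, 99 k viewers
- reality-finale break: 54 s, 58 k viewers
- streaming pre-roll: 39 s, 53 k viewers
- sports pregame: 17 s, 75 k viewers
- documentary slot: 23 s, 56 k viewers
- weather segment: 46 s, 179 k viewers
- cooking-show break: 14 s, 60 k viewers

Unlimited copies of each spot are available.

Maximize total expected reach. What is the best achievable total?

225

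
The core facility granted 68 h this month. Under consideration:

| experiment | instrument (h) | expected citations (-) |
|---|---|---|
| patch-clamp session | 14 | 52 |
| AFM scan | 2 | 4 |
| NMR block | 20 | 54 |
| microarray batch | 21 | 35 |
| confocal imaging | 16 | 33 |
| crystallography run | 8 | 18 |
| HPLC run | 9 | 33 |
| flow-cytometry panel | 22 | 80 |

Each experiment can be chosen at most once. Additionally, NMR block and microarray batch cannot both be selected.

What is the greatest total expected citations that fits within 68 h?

223

Best packing: patch-clamp session + AFM scan + NMR block + HPLC run + flow-cytometry panel — 67 h, 223 total.
Runner-up patch-clamp session + NMR block + HPLC run + flow-cytometry panel tops out at 219.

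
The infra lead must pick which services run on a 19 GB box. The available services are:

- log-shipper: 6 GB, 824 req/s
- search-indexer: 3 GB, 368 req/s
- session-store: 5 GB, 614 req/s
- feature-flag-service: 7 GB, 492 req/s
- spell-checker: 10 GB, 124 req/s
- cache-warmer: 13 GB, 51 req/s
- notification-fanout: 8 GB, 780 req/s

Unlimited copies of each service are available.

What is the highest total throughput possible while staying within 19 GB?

Taking 3×log-shipper: 18 GB used, 2472 in throughput.
The spare 1 GB is too small for any remaining service, and no exchange beats 2472.

2472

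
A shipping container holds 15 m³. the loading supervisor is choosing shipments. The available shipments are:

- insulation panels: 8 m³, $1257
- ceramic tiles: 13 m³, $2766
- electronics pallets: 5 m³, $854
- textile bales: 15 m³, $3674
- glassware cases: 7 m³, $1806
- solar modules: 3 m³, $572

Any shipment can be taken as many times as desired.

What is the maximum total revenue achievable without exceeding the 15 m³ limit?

The ratio heuristic lands on 2×glassware cases (3612) but leaves 1 m³ idle.
Dropping 2×glassware cases frees 14 m³; slotting in textile bales (15 m³) lifts the total to 3674 at 15 m³.
No other feasible combination exceeds 3674.

3674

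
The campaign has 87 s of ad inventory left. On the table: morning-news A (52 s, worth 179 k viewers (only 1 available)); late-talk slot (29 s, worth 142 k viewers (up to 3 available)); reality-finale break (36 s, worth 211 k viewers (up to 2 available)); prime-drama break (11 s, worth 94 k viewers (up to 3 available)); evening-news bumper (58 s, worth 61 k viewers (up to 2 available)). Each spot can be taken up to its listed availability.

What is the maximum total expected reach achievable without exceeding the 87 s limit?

541

A density-first pass picks reality-finale break + 3×prime-drama break — 493 at 69 s.
Dropping prime-drama break frees 11 s; slotting in late-talk slot (29 s) lifts the total to 541 at 87 s.
Every other selection either busts 87 s or exceeds an availability limit or fails to beat 541.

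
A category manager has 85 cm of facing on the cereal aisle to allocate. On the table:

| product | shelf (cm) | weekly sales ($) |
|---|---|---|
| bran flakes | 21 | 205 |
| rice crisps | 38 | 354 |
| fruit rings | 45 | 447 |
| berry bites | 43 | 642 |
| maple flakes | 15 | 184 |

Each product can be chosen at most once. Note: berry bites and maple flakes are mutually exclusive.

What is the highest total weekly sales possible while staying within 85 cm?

996

Density check — berry bites 14.93, maple flakes 12.27, fruit rings 9.93, bran flakes 9.76 are the best per cm.
Best packing: rice crisps + berry bites — 81 cm, 996 total.
The closest alternative, bran flakes + berry bites, reaches only 847.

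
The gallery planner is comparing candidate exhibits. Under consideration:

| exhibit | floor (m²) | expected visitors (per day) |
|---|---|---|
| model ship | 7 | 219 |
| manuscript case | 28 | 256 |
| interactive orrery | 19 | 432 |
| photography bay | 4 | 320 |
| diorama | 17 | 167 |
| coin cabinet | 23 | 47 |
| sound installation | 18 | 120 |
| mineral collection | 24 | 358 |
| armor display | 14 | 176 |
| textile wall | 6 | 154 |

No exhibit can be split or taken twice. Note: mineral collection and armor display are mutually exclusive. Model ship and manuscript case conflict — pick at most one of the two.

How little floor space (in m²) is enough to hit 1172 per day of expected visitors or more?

Minimise m² subject to total expected visitors ≥ 1172.
model ship + interactive orrery + photography bay + armor display + textile wall: 1301 expected visitors at 50 m².
Any bundle with less than 50 m² falls short of 1172.

50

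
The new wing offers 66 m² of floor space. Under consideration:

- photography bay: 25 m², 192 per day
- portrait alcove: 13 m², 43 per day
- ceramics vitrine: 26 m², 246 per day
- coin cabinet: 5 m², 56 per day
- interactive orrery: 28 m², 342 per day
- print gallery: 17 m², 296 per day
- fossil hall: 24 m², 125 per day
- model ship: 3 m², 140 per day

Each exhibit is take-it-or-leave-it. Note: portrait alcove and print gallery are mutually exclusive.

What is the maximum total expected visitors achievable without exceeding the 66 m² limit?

834

Best packing: coin cabinet + interactive orrery + print gallery + model ship — 53 m², 834 total.
Next best is ceramics vitrine + coin cabinet + interactive orrery + model ship at 784 (62 m²) — short by 50.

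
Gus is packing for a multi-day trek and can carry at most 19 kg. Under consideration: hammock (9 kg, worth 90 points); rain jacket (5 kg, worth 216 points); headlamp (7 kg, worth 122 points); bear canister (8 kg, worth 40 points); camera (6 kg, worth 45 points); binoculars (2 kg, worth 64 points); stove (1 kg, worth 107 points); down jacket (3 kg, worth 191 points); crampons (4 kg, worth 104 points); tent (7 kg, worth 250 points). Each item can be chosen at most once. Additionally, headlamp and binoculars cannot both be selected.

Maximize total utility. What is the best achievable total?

Density check — stove 107.00, down jacket 63.67, rain jacket 43.20 are the best per kg.
Best packing: rain jacket + binoculars + stove + down jacket + tent — 18 kg, 828 total.
Every other selection either busts 19 kg or breaks a pairing rule or fails to beat 828.

828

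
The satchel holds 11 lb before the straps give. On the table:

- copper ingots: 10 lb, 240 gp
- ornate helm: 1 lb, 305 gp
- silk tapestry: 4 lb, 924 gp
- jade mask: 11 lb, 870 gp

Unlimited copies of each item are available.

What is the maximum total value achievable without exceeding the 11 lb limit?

11×ornate helm uses 11 of the 11 lb and totals 3355.
Nothing else within 11 lb beats 3355.

3355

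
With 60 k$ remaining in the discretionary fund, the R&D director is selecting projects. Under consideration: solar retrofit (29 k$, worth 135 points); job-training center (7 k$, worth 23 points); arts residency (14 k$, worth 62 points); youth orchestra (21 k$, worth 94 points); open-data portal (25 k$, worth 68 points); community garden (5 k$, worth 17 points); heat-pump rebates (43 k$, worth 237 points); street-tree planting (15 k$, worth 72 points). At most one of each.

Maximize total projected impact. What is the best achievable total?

Best packing: heat-pump rebates + street-tree planting — 58 k$, 309 total.
Nothing else within 60 k$ beats 309.

309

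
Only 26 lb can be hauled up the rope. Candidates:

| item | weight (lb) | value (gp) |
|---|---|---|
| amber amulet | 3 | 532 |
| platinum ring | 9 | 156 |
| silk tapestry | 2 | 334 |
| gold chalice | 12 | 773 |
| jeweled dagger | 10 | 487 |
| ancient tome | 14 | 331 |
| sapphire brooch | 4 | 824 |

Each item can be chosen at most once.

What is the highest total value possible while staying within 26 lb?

2463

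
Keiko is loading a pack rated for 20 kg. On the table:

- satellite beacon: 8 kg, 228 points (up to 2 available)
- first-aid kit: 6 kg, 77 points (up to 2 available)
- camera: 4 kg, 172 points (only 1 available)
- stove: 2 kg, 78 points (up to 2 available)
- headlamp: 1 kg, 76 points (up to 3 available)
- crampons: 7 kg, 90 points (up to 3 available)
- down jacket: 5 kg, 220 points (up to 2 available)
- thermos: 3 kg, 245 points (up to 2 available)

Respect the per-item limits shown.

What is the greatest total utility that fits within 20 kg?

1188

Ranking by ratio (utility/kg): thermos 81.67, headlamp 76.00, down jacket 44.00.
Filling by ratio: 3×headlamp + 2×down jacket + 2×thermos for 1158, with 1 kg left unused.
The 5 kg tied up in down jacket is better spent on camera + stove — total rises to 1188 (20 kg).
Every other selection either busts 20 kg or exceeds an availability limit or fails to beat 1188.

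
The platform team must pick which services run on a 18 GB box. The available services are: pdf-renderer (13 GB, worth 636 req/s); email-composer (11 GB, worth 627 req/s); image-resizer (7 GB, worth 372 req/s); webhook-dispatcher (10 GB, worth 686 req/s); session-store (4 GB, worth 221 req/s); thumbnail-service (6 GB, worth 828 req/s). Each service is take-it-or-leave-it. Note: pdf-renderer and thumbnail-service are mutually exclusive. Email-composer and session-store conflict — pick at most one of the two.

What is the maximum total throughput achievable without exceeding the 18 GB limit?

Webhook-dispatcher + thumbnail-service uses 16 of the 18 GB and totals 1514.
Next best is email-composer + thumbnail-service at 1455 (17 GB) — short by 59.

1514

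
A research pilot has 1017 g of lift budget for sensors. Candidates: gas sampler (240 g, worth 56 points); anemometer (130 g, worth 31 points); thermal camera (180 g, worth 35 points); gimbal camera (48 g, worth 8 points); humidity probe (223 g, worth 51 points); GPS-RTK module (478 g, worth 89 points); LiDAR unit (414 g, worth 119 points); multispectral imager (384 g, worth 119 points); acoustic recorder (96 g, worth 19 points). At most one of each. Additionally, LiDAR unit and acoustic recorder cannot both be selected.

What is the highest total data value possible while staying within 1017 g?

277

Anemometer + gimbal camera + LiDAR unit + multispectral imager uses 976 of the 1017 g and totals 277.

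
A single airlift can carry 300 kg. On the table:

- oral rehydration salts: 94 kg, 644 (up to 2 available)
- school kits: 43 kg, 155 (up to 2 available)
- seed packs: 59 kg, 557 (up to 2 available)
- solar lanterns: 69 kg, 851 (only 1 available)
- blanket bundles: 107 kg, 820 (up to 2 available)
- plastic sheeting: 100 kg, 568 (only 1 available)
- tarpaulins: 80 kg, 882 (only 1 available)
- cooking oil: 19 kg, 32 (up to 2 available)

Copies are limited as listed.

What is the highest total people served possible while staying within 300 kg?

2879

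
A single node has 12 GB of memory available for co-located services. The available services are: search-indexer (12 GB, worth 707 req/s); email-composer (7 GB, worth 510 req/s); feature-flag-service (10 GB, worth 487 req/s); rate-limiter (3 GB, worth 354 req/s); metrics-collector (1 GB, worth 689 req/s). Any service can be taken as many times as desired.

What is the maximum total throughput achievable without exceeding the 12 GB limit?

Density check — metrics-collector 689.00, rate-limiter 118.00, email-composer 72.86 are the best per GB.
12×metrics-collector uses 12 of the 12 GB and totals 8268.

8268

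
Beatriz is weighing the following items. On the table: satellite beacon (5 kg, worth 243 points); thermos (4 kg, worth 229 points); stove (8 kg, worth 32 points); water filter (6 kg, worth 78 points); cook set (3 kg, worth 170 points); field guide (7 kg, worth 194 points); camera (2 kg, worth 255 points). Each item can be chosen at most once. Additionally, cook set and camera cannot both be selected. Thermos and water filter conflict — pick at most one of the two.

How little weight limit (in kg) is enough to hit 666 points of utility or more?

11

Need the lightest bundle worth ≥ 666.
satellite beacon + thermos + camera: 727 utility at 11 kg.
Below 11 kg the best achievable stays under 666.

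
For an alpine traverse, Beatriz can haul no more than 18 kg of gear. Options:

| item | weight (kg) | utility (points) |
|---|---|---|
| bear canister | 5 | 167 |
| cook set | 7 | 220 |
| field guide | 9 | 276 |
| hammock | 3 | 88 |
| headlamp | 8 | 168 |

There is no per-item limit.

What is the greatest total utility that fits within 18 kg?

The ratio ordering already packs tightly: 3×bear canister + hammock, 18 kg, 589.
No other feasible combination exceeds 589.

589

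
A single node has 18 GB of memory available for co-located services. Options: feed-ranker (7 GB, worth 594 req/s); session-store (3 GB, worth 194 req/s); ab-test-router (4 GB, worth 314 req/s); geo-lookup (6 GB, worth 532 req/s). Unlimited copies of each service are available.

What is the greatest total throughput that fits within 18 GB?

The ratio ordering already packs tightly: 3×geo-lookup, 18 GB, 1596.

1596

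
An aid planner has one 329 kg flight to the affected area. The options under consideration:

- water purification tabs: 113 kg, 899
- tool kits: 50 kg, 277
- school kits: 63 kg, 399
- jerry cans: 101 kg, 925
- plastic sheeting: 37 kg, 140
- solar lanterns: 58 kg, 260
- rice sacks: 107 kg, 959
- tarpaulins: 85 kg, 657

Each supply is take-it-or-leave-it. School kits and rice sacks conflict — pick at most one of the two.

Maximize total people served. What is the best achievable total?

2783

Best packing: water purification tabs + jerry cans + rice sacks — 321 kg, 2783 total.
The closest alternative, jerry cans + rice sacks + tarpaulins, reaches only 2541.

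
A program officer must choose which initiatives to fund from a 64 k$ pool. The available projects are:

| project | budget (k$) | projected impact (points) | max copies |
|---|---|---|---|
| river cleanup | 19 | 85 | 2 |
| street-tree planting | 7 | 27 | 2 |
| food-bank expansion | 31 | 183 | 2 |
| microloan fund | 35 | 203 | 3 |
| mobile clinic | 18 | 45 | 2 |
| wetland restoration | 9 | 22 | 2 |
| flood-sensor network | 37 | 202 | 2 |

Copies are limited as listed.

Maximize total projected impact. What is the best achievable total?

The ratio ordering already packs tightly: 2×food-bank expansion, 62 k$, 366.
Every other selection either busts 64 k$ or exceeds an availability limit or fails to beat 366.

366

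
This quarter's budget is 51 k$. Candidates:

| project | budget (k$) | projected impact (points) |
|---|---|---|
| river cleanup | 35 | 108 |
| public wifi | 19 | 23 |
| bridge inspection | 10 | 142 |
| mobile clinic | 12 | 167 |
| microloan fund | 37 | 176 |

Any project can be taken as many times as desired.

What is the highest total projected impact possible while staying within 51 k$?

Ranking by ratio (projected impact/k$): bridge inspection 14.20, mobile clinic 13.92, microloan fund 4.76.
The ratio ordering already packs tightly: 5×bridge inspection, 50 k$, 710.
The spare 1 k$ is too small for any remaining project, and no exchange beats 710.

710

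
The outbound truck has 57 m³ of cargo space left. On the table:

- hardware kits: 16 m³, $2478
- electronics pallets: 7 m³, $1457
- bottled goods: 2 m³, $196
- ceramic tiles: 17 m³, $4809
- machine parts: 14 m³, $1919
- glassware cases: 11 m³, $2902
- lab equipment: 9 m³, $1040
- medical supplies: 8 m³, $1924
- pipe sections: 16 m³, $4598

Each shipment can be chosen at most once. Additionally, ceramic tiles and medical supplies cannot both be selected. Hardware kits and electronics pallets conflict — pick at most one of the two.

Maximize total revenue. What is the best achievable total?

Electronics pallets + bottled goods + ceramic tiles + glassware cases + pipe sections uses 53 of the 57 m³ and totals 13962.
Next best is electronics pallets + ceramic tiles + glassware cases + pipe sections at 13766 (51 m³) — short by 196.

13962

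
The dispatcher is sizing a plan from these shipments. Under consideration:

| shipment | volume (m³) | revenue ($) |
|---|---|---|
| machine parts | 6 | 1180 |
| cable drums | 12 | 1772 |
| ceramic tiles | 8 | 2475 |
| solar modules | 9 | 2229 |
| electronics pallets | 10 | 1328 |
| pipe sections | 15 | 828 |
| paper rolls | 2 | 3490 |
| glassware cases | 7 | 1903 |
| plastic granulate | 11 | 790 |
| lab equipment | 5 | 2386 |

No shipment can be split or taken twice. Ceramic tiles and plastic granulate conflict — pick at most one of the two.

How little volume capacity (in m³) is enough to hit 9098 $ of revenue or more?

21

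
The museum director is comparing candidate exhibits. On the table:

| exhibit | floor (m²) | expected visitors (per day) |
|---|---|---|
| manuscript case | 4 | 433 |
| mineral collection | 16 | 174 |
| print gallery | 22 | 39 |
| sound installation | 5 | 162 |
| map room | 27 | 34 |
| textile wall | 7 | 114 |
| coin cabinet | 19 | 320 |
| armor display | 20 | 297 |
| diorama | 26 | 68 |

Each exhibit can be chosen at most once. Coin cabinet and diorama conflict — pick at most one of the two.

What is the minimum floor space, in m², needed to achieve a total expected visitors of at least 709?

16

Look for the lowest-floor combination reaching 709.
manuscript case + sound installation + textile wall: 709 expected visitors at 16 m².
No combination under 16 m² hits 709.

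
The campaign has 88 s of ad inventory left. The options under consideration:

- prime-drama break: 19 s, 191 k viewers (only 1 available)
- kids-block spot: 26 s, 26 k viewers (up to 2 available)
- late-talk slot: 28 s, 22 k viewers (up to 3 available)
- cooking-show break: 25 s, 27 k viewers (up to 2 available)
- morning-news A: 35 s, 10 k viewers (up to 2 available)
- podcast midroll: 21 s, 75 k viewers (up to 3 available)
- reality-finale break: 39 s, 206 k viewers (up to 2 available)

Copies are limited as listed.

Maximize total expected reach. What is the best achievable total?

472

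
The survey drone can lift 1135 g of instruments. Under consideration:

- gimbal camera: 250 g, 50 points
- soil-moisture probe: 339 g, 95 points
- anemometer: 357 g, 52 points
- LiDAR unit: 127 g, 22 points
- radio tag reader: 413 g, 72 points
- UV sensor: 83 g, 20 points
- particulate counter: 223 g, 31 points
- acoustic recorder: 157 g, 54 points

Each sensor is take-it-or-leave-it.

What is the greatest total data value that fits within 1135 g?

Density check — acoustic recorder 0.34, soil-moisture probe 0.28, UV sensor 0.24, gimbal camera 0.20 are the best per g.
A density-first pass picks gimbal camera + soil-moisture probe + LiDAR unit + UV sensor + acoustic recorder — 241 at 956 g.
The 250 g tied up in gimbal camera is better spent on radio tag reader — total rises to 263 (1119 g).

263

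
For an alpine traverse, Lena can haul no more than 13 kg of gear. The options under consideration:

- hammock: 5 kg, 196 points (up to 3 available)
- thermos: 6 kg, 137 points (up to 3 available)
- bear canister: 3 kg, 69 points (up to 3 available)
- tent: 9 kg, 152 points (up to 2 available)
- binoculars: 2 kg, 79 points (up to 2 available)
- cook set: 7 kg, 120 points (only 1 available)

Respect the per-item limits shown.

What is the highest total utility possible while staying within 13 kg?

471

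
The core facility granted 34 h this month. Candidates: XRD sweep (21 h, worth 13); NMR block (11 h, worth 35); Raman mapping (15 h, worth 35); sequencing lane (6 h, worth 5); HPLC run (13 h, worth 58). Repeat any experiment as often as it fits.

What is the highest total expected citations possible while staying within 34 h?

Best packing: sequencing lane + 2×HPLC run — 32 h, 121 total.

121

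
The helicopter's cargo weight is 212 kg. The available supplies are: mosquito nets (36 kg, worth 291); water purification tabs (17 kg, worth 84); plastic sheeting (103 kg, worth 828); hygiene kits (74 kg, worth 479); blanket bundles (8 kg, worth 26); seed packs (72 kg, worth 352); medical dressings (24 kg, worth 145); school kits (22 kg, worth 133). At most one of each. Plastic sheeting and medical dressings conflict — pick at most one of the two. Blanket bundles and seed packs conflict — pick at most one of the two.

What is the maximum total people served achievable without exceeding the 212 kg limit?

Taking mosquito nets + plastic sheeting + seed packs: 211 kg used, 1471 in people served.

1471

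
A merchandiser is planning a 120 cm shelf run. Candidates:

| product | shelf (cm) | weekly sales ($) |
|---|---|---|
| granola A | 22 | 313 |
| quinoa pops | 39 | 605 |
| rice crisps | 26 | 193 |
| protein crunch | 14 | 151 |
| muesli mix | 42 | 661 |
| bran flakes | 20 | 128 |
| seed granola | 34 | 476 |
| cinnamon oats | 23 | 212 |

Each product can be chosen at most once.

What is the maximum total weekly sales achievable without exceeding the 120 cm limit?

By weekly sales per cm: muesli mix 15.74, quinoa pops 15.51, granola A 14.23 lead.
A density-first pass picks granola A + quinoa pops + protein crunch + muesli mix — 1730 at 117 cm.
Dropping granola A and protein crunch frees 36 cm; slotting in seed granola (34 cm) lifts the total to 1742 at 115 cm.

1742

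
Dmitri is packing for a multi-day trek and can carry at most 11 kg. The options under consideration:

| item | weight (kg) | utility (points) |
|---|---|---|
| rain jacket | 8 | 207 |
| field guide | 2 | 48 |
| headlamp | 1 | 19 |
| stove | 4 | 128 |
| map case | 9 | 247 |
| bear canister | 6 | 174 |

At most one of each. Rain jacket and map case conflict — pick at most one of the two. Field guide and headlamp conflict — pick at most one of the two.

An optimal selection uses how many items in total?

Optimal total is 321.
One optimal bundle: headlamp + stove + bear canister (11 kg).
Any selection reaching 321 contains exactly 3 items.

3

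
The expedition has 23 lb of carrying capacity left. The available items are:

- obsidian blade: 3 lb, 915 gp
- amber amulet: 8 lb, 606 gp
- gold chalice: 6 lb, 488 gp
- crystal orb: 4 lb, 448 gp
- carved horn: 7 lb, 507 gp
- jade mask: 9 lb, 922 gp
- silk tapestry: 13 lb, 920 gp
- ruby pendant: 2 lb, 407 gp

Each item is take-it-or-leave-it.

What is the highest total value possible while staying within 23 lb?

Density check — obsidian blade 305.00, ruby pendant 203.50, crystal orb 112.00, jade mask 102.44 are the best per lb.
Taking the top-ratio items first gives obsidian blade + crystal orb + jade mask + ruby pendant for 2692 (18 lb).
The 9 lb tied up in jade mask is better spent on amber amulet + gold chalice — total rises to 2864 (23 lb).
The closest alternative, obsidian blade + amber amulet + jade mask + ruby pendant, reaches only 2850.

2864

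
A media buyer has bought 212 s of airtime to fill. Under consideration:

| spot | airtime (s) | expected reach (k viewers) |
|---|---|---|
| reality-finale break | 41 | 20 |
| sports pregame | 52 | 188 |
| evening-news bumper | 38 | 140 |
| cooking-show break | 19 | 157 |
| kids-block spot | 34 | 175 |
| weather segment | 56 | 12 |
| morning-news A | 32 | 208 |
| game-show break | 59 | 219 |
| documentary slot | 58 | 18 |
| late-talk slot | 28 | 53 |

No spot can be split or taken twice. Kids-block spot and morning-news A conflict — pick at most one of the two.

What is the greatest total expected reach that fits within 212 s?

912

Ranking by ratio (expected reach/s): cooking-show break 8.26, morning-news A 6.50, kids-block spot 5.15, game-show break 3.71.
Taking sports pregame + evening-news bumper + cooking-show break + morning-news A + game-show break: 200 s used, 912 in expected reach.
The spare 12 s is too small for any remaining spot, and no feasible exchange beats 912.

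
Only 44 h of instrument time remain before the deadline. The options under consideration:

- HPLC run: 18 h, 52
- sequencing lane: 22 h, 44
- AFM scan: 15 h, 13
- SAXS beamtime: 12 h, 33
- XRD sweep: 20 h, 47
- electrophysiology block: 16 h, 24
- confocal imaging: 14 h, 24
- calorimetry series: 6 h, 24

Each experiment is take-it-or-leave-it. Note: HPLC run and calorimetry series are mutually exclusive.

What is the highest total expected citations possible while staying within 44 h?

109

Taking HPLC run + SAXS beamtime + confocal imaging: 44 h used, 109 in expected citations.
Nothing else feasible within 44 h beats 109.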